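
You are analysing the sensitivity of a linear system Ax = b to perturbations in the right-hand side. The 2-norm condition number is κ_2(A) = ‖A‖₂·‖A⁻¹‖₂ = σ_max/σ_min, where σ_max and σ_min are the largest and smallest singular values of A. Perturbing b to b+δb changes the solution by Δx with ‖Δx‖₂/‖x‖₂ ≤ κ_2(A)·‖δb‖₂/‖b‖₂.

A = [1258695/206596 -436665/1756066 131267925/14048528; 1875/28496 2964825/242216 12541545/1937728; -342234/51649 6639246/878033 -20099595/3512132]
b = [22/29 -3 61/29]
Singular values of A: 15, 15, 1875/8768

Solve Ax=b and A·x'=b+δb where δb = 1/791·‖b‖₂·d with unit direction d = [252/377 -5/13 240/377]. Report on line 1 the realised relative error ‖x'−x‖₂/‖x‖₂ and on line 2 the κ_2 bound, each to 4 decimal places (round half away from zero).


from the listed singular values, σ₁ = 15, σ_n = 1875/8768
condition number: 15 ÷ (1875/8768) = 70.1440
worst-case relative error ≤ 70.1440 × 1/791 = 0.0887
solve Ax = b  →  x = [-11.2630 -4.0536 7.3172]
‖b‖₂ = 3.7417 and ‖x‖₂ = 14.0296
δb = ε·‖b‖·d = [0.0032 -0.0018 0.0030]; solving A·Δx = δb gives ‖Δx‖ = 0.0221
dividing the unrounded norms, ‖Δx‖/‖x‖ = 0.0016
so the bound overstates the realised error by a factor of ≈ 56.2435 (computed from the unrounded values)

0.0016
0.0887


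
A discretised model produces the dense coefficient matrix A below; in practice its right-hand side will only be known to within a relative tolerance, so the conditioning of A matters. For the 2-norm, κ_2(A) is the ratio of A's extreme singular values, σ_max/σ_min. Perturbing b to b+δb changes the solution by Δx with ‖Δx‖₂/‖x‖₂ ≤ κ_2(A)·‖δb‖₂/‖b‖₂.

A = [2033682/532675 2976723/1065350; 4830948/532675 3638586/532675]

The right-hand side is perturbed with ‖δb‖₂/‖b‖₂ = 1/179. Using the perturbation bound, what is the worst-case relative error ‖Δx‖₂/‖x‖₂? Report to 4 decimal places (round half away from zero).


1.1446

AᵀA = [162567580212/1678950625 121921146459/1678950625; 121921146459/1678950625 365787645777/6715802500]; tr = 8128463733/53726420, det = 915546564/1678950625
λ_max, λ_min = (8128463733/53726420 ± √1651640661541880915409/72163205150410000)/2 = 15129/100, 242064/67158025
κ = σ_max/σ_min = (123/10)/(492/8195) = 204.8750
κ_2(A)·‖δb‖/‖b‖ = 1.1446


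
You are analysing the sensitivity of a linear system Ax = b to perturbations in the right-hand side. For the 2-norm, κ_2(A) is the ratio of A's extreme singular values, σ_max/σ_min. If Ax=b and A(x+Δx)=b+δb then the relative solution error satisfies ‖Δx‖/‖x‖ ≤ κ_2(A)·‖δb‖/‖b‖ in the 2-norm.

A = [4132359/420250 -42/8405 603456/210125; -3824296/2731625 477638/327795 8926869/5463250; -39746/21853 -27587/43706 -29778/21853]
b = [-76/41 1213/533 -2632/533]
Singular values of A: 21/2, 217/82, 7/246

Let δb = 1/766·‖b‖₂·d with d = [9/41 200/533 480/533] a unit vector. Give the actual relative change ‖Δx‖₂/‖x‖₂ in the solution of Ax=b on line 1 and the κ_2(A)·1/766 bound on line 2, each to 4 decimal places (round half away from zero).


0.0019
0.4817

σ_max = 21/2, σ_min = 7/246
κ = σ_max/σ_min = (21/2)/(7/246) = 369.0000
worst-case relative error ≤ 369.0000 × 1/766 = 0.4817
solve Ax = b  →  x = [23.1860 113.3641 -79.8350]
‖b‖ = 5.7446, ‖x‖ = 140.5796
Δx = A⁻¹·δb where δb = 1/766·5.7446·d; ‖Δx‖ = 0.2636
dividing the unrounded norms, ‖Δx‖/‖x‖ = 0.0019
tightness: 0.0019 against a bound of 0.4817 (unrounded ratio ≈ 0.0039)


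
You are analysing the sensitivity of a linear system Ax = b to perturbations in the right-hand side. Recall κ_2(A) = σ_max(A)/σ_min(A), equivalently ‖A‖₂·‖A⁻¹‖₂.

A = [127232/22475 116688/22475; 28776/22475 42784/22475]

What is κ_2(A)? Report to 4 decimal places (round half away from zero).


AᵀA = [938816/27869 887040/27869; 887040/27869 852224/27869]; tr = 61760/961, det = 16384/961
char-poly roots: 64 and 256/961
σ_max=√64=8, σ_min=√(256/961)=(16/31) → κ = 15.5000

15.5000


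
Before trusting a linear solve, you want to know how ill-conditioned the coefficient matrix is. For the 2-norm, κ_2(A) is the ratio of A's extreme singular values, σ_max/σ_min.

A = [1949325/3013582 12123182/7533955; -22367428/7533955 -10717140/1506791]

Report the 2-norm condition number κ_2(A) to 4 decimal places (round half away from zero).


353.3750

form AᵀA = [1246998239281/135063600100 29926337679/1350636001; 29926337679/1350636001 1795597136404/33765900025] with trace 49878028313/799192900 and determinant 155800324/4994955625
eigenvalues of AᵀA: λ = (tr ± √(tr²−4·det))/2 = 6241/100, 99856/199798225
κ_2(A) = √(λ_max/λ_min) = √((6241/100) / (99856/199798225)) = 353.3750


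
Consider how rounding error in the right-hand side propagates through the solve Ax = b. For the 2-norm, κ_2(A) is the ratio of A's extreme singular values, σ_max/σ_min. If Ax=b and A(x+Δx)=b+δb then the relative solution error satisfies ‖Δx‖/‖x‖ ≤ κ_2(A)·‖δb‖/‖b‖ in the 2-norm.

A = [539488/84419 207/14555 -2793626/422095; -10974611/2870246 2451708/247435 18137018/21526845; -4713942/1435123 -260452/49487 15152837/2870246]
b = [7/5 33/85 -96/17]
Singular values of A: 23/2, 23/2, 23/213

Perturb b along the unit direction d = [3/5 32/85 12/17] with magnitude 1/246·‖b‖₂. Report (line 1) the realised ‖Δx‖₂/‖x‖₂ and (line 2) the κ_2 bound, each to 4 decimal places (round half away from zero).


0.0079
0.4329

largest singular value 23/2, smallest 23/213
condition number: (23/2) ÷ (23/213) = 106.5000
worst-case relative error ≤ 106.5000 × 1/246 = 0.4329
solve Ax = b  →  x = [-19.4293 -5.8441 -18.9845]
2-norm of b is 5.8310; of x, 27.7860
with δb = [0.0142 0.0089 0.0167], A·Δx = δb → ‖Δx‖ = 0.2195
relative error = 0.0079
tightness: 0.0079 against a bound of 0.4329 (unrounded ratio ≈ 0.0182)


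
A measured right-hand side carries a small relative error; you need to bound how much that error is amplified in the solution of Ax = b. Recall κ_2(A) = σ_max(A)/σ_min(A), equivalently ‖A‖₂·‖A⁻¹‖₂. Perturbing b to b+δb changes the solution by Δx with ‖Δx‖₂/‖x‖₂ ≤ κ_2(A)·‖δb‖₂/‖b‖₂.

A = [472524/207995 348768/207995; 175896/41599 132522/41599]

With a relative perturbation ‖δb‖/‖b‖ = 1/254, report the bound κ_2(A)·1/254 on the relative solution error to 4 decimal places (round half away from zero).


form AᵀA = [3449010384/149695225 2586690288/149695225; 2586690288/149695225 1940107716/149695225] with trace 215564724/5987809 and determinant 129600/5987809
eigenvalues of AᵀA: λ = (tr ± √(tr²−4·det))/2 = 36, 3600/5987809
κ = σ_max/σ_min = 6/(60/2447) = 244.7000
bound on ‖Δx‖/‖x‖: κ·ε = 244.7000·1/254 = 0.9634

0.9634


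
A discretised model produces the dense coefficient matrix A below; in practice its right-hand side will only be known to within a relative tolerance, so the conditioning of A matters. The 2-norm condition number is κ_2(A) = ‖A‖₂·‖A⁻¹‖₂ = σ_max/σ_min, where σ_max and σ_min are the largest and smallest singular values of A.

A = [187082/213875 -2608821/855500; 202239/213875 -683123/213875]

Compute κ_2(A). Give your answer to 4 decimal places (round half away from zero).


AᵀA = [18050009/10878125 -123743151/21756250; -123743151/21756250 3394163981/174050000]; tr = 29463713/1392400, det = 279841/34810000
eigenvalues of AᵀA: λ = (tr ± √(tr²−4·det))/2 = 529/25, 529/1392400
σ_max=√(529/25)=(23/5), σ_min=√(529/1392400)=(23/1180) → κ = 236.0000

236.0000


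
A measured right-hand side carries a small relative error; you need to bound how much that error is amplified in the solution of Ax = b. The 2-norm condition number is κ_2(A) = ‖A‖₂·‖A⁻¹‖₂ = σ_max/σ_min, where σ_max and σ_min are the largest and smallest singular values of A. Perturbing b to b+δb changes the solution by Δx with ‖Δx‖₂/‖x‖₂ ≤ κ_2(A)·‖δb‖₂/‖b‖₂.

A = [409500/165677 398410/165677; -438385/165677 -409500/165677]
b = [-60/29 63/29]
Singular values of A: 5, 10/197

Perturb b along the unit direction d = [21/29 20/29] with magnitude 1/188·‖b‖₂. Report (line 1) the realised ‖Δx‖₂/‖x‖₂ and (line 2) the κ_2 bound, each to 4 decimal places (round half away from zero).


largest singular value 5, smallest 10/197
κ = σ_max/σ_min = 5/(10/197) = 98.5000
κ_2(A)·‖δb‖/‖b‖ = 0.5239
solve Ax = b  →  x = [-0.4345 -0.4138]
2-norm of b is 3.0000; of x, 0.6000
Δx = A⁻¹·δb where δb = 1/188·3.0000·d; ‖Δx‖ = 0.3144
relative error = 0.5239
so the bound is sharp here: realised error equals the bound

0.5239
0.5239


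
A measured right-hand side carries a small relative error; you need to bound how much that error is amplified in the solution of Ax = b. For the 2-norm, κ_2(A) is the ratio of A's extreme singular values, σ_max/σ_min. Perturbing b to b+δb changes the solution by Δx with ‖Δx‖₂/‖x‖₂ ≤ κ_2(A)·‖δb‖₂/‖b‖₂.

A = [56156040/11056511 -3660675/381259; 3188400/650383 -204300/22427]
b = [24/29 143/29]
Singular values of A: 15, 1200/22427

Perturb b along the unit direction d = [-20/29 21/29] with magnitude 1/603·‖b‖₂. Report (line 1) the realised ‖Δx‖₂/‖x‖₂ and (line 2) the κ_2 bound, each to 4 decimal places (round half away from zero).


0.0028
0.4649

largest singular value 15, smallest 1200/22427
condition number: 15 ÷ (1200/22427) = 280.3375
bound on ‖Δx‖/‖x‖: κ·ε = 280.3375·1/603 = 0.4649
solve Ax = b  →  x = [49.5968 26.1494]
‖b‖₂ = 5.0000 and ‖x‖₂ = 56.0681
Δx = A⁻¹·δb where δb = 1/603·5.0000·d; ‖Δx‖ = 0.1550
relative error = 0.0028
realised/bound (from unrounded values) ≈ 0.0059


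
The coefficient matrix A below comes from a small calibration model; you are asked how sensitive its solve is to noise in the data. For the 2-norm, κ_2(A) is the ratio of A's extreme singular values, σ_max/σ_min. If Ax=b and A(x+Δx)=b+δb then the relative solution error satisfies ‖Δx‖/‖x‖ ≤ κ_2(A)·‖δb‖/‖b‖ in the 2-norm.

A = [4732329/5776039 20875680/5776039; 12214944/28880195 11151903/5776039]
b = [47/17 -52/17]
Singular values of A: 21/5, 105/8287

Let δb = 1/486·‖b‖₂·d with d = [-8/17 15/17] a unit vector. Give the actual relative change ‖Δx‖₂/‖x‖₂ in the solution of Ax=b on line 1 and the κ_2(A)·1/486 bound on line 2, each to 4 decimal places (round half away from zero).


0.0021
0.6821

largest singular value 21/5, smallest 105/8287
κ_2(A) = (21/5) / (105/8287) = 331.4800
bound on ‖Δx‖/‖x‖: κ·ε = 331.4800·1/486 = 0.6821
solve Ax = b  →  x = [308.0476 -69.0667]
‖b‖ = 4.1231, ‖x‖ = 315.6953
re-solving with b+δb shifts x by Δx of norm 0.6696
dividing the unrounded norms, ‖Δx‖/‖x‖ = 0.0021
tightness: 0.0021 against a bound of 0.6821 (unrounded ratio ≈ 0.0031)


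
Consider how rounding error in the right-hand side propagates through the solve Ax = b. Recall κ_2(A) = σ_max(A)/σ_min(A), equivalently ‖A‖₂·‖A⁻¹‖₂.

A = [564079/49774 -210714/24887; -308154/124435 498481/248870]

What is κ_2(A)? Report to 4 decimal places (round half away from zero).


121.4000

M = AᵀA = [4958038969/36844900 -929533752/9211225; -929533752/9211225 2789126881/36844900]. tr(M)=154943317/736898, det(M)=17682025/5895184
char-poly roots: 841/4 and 21025/1473796
κ = σ_max/σ_min = (29/2)/(145/1214) = 121.4000


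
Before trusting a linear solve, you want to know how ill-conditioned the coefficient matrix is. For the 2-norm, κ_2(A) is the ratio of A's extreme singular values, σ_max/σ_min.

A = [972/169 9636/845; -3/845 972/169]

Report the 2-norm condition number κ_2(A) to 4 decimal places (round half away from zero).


5.7500

AᵀA = [139761/4225 55404/845; 55404/845 689184/4225]; tr = 981/5, det = 685584/625
solving λ² − 981/5·λ + 685584/625 = 0 gives λ = 4761/25, 144/25
σ_max=√(4761/25)=(69/5), σ_min=√(144/25)=(12/5) → κ = 5.7500


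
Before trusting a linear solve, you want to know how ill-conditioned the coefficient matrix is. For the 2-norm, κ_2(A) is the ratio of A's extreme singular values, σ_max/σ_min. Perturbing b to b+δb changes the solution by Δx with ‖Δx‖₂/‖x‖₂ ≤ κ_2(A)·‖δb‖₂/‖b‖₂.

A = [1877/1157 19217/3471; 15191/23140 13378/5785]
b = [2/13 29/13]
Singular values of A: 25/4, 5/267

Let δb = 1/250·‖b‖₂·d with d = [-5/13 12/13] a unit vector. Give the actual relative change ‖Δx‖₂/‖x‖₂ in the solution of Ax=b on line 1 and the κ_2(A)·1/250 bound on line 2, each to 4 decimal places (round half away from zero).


from the listed singular values, σ₁ = 25/4, σ_n = 5/267
κ = σ_max/σ_min = (25/4)/(5/267) = 333.7500
worst-case relative error ≤ 333.7500 × 1/250 = 1.3350
solve Ax = b  →  x = [-102.4832 30.0576]
‖b‖₂ = 2.2361 and ‖x‖₂ = 106.8001
Δx = A⁻¹·δb where δb = 1/250·2.2361·d; ‖Δx‖ = 0.4776
dividing the unrounded norms, ‖Δx‖/‖x‖ = 0.0045
realised/bound (from unrounded values) ≈ 0.0033

0.0045
1.3350


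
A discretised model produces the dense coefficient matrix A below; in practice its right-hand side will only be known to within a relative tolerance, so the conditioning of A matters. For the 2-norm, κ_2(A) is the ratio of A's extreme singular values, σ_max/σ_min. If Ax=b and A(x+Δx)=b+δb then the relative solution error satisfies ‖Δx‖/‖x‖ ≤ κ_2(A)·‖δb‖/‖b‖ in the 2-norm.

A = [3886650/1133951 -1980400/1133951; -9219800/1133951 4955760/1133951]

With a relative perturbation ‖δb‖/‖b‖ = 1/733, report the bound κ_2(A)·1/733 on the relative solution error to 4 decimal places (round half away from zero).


M = AᵀA = [592371362500/7608549529 -315906732000/7608549529; -315906732000/7608549529 168529830400/7608549529]. tr(M)=2632876100/26327161, det(M)=16000000/26327161
solving λ² − 2632876100/26327161·λ + 16000000/26327161 = 0 gives λ = 100, 160000/26327161
κ_2(A) = √(λ_max/λ_min) = √(100 / (160000/26327161)) = 128.2750
worst-case relative error ≤ 128.2750 × 1/733 = 0.1750

0.1750


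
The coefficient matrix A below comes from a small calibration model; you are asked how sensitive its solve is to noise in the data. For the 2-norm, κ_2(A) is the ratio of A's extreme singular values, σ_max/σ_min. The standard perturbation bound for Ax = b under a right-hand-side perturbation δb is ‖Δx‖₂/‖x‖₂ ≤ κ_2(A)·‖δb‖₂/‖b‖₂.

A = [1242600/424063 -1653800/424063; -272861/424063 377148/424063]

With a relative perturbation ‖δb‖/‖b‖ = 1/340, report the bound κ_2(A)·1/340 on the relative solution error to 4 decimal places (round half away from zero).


M = AᵀA = [962824441/106977649 -1283712588/106977649; -1283712588/106977649 1711656784/106977649]. tr(M)=2674481225/106977649, det(M)=1000000/106977649
solving λ² − 2674481225/106977649·λ + 1000000/106977649 = 0 gives λ = 25, 40000/106977649
κ = σ_max/σ_min = 5/(200/10343) = 258.5750
perturbation bound = 258.5750·1/340 = 0.7605

0.7605


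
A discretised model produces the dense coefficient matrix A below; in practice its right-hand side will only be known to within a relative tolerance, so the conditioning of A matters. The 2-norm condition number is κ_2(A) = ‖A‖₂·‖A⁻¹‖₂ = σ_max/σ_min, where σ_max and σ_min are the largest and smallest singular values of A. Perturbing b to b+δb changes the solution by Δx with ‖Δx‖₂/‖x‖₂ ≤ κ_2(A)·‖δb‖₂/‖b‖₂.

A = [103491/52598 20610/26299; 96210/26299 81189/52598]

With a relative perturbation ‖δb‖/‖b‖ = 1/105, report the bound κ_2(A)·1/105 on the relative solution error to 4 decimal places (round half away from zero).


1.1333

form AᵀA = [165175929/9572836 17204400/2393209; 17204400/2393209 28687689/9572836] with trace 573561/28322 and determinant 6561/226576
λ_max, λ_min = (573561/28322 ± √82219827600/200533921)/2 = 81/4, 81/56644
κ_2(A) = √(λ_max/λ_min) = √((81/4) / (81/56644)) = 119.0000
κ_2(A)·‖δb‖/‖b‖ = 1.1333


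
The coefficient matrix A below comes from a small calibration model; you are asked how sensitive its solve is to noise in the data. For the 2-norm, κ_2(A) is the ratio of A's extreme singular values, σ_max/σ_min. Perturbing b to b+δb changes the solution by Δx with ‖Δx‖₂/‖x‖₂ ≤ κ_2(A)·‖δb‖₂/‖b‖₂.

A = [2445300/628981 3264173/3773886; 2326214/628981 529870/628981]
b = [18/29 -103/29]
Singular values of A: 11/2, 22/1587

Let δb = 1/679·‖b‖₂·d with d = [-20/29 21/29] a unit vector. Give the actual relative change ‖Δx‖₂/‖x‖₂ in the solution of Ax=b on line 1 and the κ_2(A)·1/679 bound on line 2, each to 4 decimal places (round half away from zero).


0.0018
0.5843

largest singular value 11/2, smallest 22/1587
κ_2(A) = (11/2) / (22/1587) = 396.7500
perturbation bound = 396.7500·1/679 = 0.5843
solve Ax = b  →  x = [47.1497 -211.2106]
2-norm of b is 3.6056; of x, 216.4094
Δx = A⁻¹·δb where δb = 1/679·3.6056·d; ‖Δx‖ = 0.3831
realised ‖Δx‖/‖x‖ = 0.0018
so the bound overstates the realised error by a factor of ≈ 330.1164 (computed from the unrounded values)


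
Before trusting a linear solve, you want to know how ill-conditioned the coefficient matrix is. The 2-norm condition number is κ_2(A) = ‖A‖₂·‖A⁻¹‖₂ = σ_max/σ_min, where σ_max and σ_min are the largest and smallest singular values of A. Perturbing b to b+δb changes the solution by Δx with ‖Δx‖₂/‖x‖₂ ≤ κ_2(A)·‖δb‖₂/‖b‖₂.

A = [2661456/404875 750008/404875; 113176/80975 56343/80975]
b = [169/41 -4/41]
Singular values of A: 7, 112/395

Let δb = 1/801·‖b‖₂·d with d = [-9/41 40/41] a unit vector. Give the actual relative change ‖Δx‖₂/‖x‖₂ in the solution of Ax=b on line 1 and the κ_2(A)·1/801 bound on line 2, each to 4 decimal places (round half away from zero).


0.0051
0.0308

from the listed singular values, σ₁ = 7, σ_n = 112/395
κ = σ_max/σ_min = 7/(112/395) = 24.6875
perturbation bound = 24.6875·1/801 = 0.0308
solve Ax = b  →  x = [1.5361 -3.2257]
‖b‖ = 4.1231, ‖x‖ = 3.5728
with δb = [-0.0011 0.0050], A·Δx = δb → ‖Δx‖ = 0.0182
relative error = 0.0051
so the bound overstates the realised error by a factor of ≈ 6.0657 (computed from the unrounded values)


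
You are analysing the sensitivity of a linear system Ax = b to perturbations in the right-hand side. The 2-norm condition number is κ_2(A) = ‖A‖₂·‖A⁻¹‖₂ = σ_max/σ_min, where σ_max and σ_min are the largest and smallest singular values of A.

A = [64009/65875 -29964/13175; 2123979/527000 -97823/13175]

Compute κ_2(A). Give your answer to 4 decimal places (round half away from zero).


39.6800

M = AᵀA = [7637607241/444366400 -356988357/11109160; -356988357/11109160 16747489/277729]. tr(M)=119147369/1537600, det(M)=14641/3844
λ_max, λ_min = (119147369/1537600 ± √14160076337062161/2364213760000)/2 = 1936/25, 3025/61504
so κ_2 = √((1936/25) / (3025/61504)) = 39.6800


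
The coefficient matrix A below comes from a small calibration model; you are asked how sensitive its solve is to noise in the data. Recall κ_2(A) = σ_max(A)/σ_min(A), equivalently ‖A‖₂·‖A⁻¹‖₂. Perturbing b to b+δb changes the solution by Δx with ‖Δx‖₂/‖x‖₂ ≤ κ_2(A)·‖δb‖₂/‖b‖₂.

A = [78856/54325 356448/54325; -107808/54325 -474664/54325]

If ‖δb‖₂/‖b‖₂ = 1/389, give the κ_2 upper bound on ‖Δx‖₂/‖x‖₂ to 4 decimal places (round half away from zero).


form AᵀA = [713633344/118048225 126849024/4721929; 126849024/4721929 14094443584/118048225] with trace 8809088/70225 and determinant 200704/1755625
λ_max, λ_min = (8809088/70225 ± √3103911051264/197262025)/2 = 3136/25, 64/70225
so κ_2 = √((3136/25) / (64/70225)) = 371.0000
bound on ‖Δx‖/‖x‖: κ·ε = 371.0000·1/389 = 0.9537

0.9537


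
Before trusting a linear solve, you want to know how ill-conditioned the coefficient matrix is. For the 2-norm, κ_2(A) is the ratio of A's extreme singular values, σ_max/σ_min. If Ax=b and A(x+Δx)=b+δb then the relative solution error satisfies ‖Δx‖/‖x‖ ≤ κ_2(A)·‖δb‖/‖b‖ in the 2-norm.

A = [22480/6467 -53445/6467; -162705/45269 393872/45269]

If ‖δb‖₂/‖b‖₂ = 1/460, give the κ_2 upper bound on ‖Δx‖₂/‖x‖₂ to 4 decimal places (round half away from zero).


form AᵀA = [60921625/2436721 -146201760/2436721; -146201760/2436721 350888449/2436721] with trace 411810074/2436721 and determinant 714025/2436721
eigenvalues of AᵀA: λ = (tr ± √(tr²−4·det))/2 = 169, 4225/2436721
κ_2(A) = √(λ_max/λ_min) = √(169 / (4225/2436721)) = 312.2000
perturbation bound = 312.2000·1/460 = 0.6787

0.6787


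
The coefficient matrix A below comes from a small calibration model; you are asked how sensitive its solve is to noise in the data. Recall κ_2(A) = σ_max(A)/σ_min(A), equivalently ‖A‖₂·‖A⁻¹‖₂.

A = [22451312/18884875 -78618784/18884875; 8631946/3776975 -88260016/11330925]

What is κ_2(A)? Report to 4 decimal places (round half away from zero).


M = AᵀA = [8189701398596/1234043265625 -84227255528416/3702129796875; -84227255528416/3702129796875 866345949435136/11106389390625]. tr(M)=1504085219236/17770223025, det(M)=1146228736/17770223025
eigenvalues of AᵀA: λ = (tr ± √(tr²−4·det))/2 = 2116/25, 541696/710808921
σ_max=√(2116/25)=(46/5), σ_min=√(541696/710808921)=(736/26661) → κ = 333.2625

333.2625


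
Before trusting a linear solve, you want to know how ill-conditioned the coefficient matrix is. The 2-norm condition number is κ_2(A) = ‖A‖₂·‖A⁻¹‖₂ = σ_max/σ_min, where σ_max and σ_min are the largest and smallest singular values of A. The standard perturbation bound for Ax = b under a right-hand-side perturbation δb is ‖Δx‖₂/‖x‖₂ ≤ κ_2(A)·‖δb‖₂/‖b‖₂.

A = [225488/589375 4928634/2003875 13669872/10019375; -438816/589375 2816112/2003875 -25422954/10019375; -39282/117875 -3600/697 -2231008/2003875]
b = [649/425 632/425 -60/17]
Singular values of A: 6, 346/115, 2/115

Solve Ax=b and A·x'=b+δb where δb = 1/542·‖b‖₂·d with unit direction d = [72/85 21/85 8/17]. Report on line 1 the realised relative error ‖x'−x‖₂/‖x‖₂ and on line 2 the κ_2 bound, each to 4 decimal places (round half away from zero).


0.5872
0.6365

largest singular value 6, smallest 2/115
κ_2(A) = 6 / (2/115) = 345.0000
κ_2(A)·‖δb‖/‖b‖ = 0.6365
solve Ax = b  →  x = [-0.0498 0.7234 -0.1708]
2-norm of b is 4.1231; of x, 0.7449
Δx = A⁻¹·δb where δb = 1/542·4.1231·d; ‖Δx‖ = 0.4374
realised ‖Δx‖/‖x‖ = 0.5872
realised/bound (from unrounded values) ≈ 0.9225


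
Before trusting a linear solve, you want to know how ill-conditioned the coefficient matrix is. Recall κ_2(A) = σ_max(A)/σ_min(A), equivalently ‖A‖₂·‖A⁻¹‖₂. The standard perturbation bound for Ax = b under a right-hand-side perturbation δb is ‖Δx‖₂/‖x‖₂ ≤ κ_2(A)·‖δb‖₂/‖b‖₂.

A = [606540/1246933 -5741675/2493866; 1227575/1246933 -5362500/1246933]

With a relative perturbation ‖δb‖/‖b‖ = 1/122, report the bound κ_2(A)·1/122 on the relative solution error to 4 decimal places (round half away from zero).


M = AᵀA = [6487305025/5380075801 -28803282750/5380075801; -28803282750/5380075801 512084625625/21520303204]. tr(M)=320067725/12802084, det(M)=390625/12802084
eigenvalues of AᵀA: λ = (tr ± √(tr²−4·det))/2 = 25, 15625/12802084
κ_2(A) = √(λ_max/λ_min) = √(25 / (15625/12802084)) = 143.1200
perturbation bound = 143.1200·1/122 = 1.1731

1.1731


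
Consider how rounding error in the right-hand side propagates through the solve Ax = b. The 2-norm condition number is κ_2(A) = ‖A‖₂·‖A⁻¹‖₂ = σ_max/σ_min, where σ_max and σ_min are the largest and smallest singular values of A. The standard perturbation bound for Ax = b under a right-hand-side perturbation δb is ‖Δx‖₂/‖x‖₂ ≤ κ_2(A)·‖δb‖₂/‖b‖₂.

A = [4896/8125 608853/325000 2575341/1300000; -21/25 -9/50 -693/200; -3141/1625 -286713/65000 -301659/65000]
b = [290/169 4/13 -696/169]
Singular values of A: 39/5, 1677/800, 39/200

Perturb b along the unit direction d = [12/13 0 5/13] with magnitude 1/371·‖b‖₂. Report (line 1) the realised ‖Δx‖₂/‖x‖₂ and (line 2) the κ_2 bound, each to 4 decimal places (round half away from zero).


0.0571
0.1078

largest singular value 39/5, smallest 39/200
κ = σ_max/σ_min = (39/5)/(39/200) = 40.0000
κ_2(A)·‖δb‖/‖b‖ = 0.1078
solve Ax = b  →  x = [0.1436 1.0587 -0.1786]
2-norm of b is 4.4721; of x, 1.0832
δb = ε·‖b‖·d = [0.0111 0.0000 0.0046]; solving A·Δx = δb gives ‖Δx‖ = 0.0618
relative error = 0.0571
tightness: 0.0571 against a bound of 0.1078 (unrounded ratio ≈ 0.5293)


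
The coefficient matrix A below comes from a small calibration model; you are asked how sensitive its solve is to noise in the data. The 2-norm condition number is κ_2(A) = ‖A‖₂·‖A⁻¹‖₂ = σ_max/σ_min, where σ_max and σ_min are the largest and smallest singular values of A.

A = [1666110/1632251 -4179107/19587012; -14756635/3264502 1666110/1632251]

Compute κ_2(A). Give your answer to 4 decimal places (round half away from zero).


form AᵀA = [136146321625/6339662884 -15316271545/3169831442; -15316271545/3169831442 248184283129/228227863824] with trace 3063326509/135769104 and determinant 3258025/543076416
λ_max, λ_min = (3063326509/135769104 ± √9383526961607067481/18433249600962816)/2 = 361/16, 9025/33942276
κ = σ_max/σ_min = (19/4)/(95/5826) = 291.3000

291.3000


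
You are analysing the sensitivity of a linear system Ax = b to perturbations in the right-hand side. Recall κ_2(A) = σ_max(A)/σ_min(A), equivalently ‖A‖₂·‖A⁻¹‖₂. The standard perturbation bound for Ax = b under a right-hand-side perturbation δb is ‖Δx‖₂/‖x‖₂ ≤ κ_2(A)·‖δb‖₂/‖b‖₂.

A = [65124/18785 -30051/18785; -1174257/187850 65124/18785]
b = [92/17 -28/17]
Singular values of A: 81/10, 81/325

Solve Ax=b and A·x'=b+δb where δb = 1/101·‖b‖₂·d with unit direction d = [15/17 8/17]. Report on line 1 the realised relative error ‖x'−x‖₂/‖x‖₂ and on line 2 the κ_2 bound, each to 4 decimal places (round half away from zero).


0.0140
0.3218

largest singular value 81/10, smallest 81/325
κ = σ_max/σ_min = (81/10)/(81/325) = 32.5000
worst-case relative error ≤ 32.5000 × 1/101 = 0.3218
solve Ax = b  →  x = [7.9884 13.9288]
‖b‖ = 5.6569, ‖x‖ = 16.0570
Δx = A⁻¹·δb where δb = 1/101·5.6569·d; ‖Δx‖ = 0.2247
realised ‖Δx‖/‖x‖ = 0.0140
so the bound overstates the realised error by a factor of ≈ 22.9918 (computed from the unrounded values)


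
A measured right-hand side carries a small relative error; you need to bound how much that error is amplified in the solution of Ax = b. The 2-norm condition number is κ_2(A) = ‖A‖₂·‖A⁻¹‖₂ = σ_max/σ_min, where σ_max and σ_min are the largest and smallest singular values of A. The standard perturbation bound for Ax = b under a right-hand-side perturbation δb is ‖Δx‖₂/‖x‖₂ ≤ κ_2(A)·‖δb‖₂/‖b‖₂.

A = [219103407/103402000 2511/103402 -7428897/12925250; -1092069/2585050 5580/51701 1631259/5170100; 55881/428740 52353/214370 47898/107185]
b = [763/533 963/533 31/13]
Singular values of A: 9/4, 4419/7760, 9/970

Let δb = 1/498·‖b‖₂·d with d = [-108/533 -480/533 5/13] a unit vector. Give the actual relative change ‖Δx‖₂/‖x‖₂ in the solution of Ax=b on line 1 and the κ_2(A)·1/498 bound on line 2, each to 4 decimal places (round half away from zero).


0.0067
0.4869

largest singular value 9/4, smallest 9/970
κ_2(A) = (9/4) / (9/970) = 242.5000
bound on ‖Δx‖/‖x‖: κ·ε = 242.5000·1/498 = 0.4869
solve Ax = b  →  x = [-12.4731 97.5772 -44.3522]
‖b‖₂ = 3.3166 and ‖x‖₂ = 107.9074
δb = ε·‖b‖·d = [-0.0013 -0.0060 0.0026]; solving A·Δx = δb gives ‖Δx‖ = 0.7178
relative error = 0.0067
tightness: 0.0067 against a bound of 0.4869 (unrounded ratio ≈ 0.0137)


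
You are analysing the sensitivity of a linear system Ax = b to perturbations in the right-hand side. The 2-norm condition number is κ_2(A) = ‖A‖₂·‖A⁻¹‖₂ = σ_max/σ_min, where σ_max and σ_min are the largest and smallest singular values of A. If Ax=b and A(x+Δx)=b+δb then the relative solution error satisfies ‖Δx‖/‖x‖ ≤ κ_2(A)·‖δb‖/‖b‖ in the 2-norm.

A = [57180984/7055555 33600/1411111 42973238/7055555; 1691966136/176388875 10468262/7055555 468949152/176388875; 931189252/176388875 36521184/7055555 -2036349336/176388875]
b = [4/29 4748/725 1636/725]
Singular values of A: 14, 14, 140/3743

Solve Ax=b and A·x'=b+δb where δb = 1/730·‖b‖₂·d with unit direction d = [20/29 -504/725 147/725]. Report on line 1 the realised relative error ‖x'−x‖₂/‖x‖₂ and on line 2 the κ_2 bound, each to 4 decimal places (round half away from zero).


largest singular value 14, smallest 140/3743
κ_2(A) = 14 / (140/3743) = 374.3000
worst-case relative error ≤ 374.3000 × 1/730 = 0.5127
solve Ax = b  →  x = [25.0659 -98.6066 -32.9451]
2-norm of b is 6.9282; of x, 106.9436
δb = ε·‖b‖·d = [0.0065 -0.0066 0.0019]; solving A·Δx = δb gives ‖Δx‖ = 0.2537
dividing the unrounded norms, ‖Δx‖/‖x‖ = 0.0024
so the bound overstates the realised error by a factor of ≈ 216.1037 (computed from the unrounded values)

0.0024
0.5127


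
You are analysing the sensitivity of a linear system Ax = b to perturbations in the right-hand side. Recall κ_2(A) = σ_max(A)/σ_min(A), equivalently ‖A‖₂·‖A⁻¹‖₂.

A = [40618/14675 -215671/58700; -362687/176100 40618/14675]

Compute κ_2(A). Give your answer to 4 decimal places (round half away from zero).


352.2000

AᵀA = [14764648681/1240448400 -410119946/25842675; -410119946/25842675 2916445241/137827600]; tr = 820253117/24808968, det = 6996025/793886976
char-poly roots: 529/16 and 13225/49617936
σ_max=√(529/16)=(23/4), σ_min=√(13225/49617936)=(115/7044) → κ = 352.2000


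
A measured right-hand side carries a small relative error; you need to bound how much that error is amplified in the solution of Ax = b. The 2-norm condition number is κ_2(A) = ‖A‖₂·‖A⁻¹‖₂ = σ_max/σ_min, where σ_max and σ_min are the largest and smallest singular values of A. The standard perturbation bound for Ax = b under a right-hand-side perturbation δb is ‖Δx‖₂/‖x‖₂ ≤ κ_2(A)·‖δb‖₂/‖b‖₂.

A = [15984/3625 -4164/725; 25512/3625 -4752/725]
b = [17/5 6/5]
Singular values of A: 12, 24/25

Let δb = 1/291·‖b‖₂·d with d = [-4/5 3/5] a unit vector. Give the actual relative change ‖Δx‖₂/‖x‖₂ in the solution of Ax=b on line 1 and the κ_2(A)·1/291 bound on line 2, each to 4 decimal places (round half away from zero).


largest singular value 12, smallest 24/25
condition number: 12 ÷ (24/25) = 12.5000
κ_2(A)·‖δb‖/‖b‖ = 0.0430
solve Ax = b  →  x = [-1.3362 -1.6178]
2-norm of b is 3.6056; of x, 2.0983
δb = ε·‖b‖·d = [-0.0099 0.0074]; solving A·Δx = δb gives ‖Δx‖ = 0.0129
dividing the unrounded norms, ‖Δx‖/‖x‖ = 0.0062
so the bound overstates the realised error by a factor of ≈ 6.9835 (computed from the unrounded values)

0.0062
0.0430


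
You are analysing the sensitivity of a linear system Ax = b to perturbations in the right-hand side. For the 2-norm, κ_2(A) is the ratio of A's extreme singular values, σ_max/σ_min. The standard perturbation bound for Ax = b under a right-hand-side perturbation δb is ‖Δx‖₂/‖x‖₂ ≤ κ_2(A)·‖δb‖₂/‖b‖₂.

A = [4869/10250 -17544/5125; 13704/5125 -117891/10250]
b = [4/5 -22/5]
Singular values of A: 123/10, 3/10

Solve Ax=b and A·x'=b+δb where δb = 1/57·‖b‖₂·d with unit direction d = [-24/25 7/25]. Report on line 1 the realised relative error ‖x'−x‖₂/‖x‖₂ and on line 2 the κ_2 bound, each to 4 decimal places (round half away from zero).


0.0392
0.7193

from the listed singular values, σ₁ = 123/10, σ_n = 3/10
condition number: (123/10) ÷ (3/10) = 41.0000
κ_2(A)·‖δb‖/‖b‖ = 0.7193
solve Ax = b  →  x = [-6.5755 -1.1461]
‖b‖₂ = 4.4721 and ‖x‖₂ = 6.6746
Δx = A⁻¹·δb where δb = 1/57·4.4721·d; ‖Δx‖ = 0.2615
relative error = 0.0392
so the bound overstates the realised error by a factor of ≈ 18.3576 (computed from the unrounded values)


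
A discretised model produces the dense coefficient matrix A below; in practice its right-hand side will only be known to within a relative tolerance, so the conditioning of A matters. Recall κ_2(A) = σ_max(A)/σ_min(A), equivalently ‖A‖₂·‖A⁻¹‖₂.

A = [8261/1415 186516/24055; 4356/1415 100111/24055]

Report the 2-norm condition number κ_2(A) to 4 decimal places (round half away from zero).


M = AᵀA = [87218857/2002225 116287776/2002225; 116287776/2002225 155053393/2002225]. tr(M)=9690890/80089, det(M)=14641/80089
λ_max, λ_min = (9690890/80089 ± √93908658659904/6414247921)/2 = 121, 121/80089
so κ_2 = √(121 / (121/80089)) = 283.0000

283.0000


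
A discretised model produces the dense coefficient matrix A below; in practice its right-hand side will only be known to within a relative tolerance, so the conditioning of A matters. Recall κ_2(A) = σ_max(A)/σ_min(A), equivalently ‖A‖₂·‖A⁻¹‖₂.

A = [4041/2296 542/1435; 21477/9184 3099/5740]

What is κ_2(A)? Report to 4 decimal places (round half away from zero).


M = AᵀA = [722536425/84345856 20320155/10543232; 20320155/10543232 572161/1317904]. tr(M)=451609/50176, det(M)=225/50176
λ_max, λ_min = (451609/50176 ± √203905530481/2517630976)/2 = 9, 25/50176
κ_2(A) = √(λ_max/λ_min) = √(9 / (25/50176)) = 134.4000

134.4000


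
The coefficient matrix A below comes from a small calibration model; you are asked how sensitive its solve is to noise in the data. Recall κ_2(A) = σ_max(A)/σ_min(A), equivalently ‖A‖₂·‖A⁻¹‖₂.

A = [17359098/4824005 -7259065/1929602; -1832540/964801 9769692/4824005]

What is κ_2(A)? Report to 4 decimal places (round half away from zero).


244.6250

M = AᵀA = [1333194998836/80522575225 -55992222657/3220903009; -55992222657/3220903009 5879370740329/322090300900]. tr(M)=13331927153/382984900, det(M)=48469444/2393655625
solving λ² − 13331927153/382984900·λ + 48469444/2393655625 = 0 gives λ = 3481/100, 55696/95746225
so κ_2 = √((3481/100) / (55696/95746225)) = 244.6250


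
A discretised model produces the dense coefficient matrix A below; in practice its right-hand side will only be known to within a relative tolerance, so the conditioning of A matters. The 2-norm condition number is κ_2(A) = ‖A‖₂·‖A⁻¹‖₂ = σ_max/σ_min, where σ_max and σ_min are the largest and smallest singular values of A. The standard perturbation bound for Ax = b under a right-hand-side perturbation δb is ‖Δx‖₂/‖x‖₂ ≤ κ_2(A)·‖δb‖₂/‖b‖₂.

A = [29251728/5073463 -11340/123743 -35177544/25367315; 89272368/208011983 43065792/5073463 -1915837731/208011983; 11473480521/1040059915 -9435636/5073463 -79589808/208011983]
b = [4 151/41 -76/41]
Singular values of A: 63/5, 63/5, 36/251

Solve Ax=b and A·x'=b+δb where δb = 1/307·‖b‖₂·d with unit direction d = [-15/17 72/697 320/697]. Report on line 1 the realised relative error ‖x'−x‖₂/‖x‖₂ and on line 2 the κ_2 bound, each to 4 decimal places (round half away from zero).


0.0047
0.2862

σ_max = 63/5, σ_min = 36/251
κ = σ_max/σ_min = (63/5)/(36/251) = 87.8500
perturbation bound = 87.8500·1/307 = 0.2862
solve Ax = b  →  x = [-4.1951 -19.9765 -19.0063]
‖b‖₂ = 5.7446 and ‖x‖₂ = 27.8908
re-solving with b+δb shifts x by Δx of norm 0.1305
realised ‖Δx‖/‖x‖ = 0.0047
so the bound overstates the realised error by a factor of ≈ 61.1751 (computed from the unrounded values)


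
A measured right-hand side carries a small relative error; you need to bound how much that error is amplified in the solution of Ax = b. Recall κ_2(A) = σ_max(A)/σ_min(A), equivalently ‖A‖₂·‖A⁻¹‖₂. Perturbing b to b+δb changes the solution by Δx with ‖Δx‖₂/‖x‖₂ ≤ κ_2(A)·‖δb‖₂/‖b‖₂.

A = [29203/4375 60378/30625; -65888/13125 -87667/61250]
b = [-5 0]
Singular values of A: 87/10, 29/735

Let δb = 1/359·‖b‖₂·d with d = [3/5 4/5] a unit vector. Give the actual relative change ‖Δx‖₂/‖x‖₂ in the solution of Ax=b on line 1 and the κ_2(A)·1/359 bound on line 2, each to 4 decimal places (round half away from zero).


0.0046
0.6142

σ_max = 87/10, σ_min = 29/735
κ_2(A) = (87/10) / (29/735) = 220.5000
bound on ‖Δx‖/‖x‖: κ·ε = 220.5000·1/359 = 0.6142
solve Ax = b  →  x = [20.8483 -73.1218]
‖b‖ = 5.0000, ‖x‖ = 76.0359
with δb = [0.0084 0.0111], A·Δx = δb → ‖Δx‖ = 0.3530
realised ‖Δx‖/‖x‖ = 0.0046
tightness: 0.0046 against a bound of 0.6142 (unrounded ratio ≈ 0.0076)


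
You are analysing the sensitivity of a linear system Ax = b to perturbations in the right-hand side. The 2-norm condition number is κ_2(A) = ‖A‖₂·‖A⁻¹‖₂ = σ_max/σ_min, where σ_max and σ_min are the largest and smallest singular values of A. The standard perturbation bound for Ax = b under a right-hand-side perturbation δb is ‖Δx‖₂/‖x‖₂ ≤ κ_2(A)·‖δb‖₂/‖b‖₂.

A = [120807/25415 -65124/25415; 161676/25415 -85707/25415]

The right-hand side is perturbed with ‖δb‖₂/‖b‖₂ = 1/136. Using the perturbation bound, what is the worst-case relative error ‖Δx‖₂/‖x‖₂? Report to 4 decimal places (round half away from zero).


AᵀA = [1629338409/25836889 -868968000/25836889; -868968000/25836889 463473009/25836889]; tr = 7241562/89401, det = 6561/89401
char-poly roots: 81 and 81/89401
κ_2(A) = √(λ_max/λ_min) = √(81 / (81/89401)) = 299.0000
worst-case relative error ≤ 299.0000 × 1/136 = 2.1985

2.1985


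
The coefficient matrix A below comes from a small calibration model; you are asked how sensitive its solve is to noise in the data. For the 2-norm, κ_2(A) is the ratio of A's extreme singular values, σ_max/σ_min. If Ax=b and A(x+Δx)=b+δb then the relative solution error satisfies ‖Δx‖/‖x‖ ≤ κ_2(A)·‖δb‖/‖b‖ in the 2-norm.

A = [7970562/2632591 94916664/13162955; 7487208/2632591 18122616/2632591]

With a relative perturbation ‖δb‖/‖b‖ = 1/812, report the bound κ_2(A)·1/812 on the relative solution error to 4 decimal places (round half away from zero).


0.4300

AᵀA = [142197553188/8240826841 1706276019888/41204134205; 1706276019888/41204134205 20475509360256/206020671025]; tr = 142192001124/1219057225, det = 136048896/1219057225
char-poly roots: 2916/25 and 46656/48762289
κ_2(A) = √(λ_max/λ_min) = √((2916/25) / (46656/48762289)) = 349.1500
κ_2(A)·‖δb‖/‖b‖ = 0.4300


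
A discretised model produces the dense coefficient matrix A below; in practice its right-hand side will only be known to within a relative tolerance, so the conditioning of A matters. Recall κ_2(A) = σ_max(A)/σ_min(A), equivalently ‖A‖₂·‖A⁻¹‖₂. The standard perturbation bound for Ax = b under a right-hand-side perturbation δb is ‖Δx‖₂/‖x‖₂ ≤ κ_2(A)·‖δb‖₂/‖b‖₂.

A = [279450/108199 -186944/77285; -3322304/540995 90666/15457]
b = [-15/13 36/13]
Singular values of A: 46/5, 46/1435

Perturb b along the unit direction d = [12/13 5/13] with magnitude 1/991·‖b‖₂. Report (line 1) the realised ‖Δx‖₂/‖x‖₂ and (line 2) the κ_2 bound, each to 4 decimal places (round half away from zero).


0.2896
0.2896

from the listed singular values, σ₁ = 46/5, σ_n = 46/1435
κ = σ_max/σ_min = (46/5)/(46/1435) = 287.0000
bound on ‖Δx‖/‖x‖: κ·ε = 287.0000·1/991 = 0.2896
solve Ax = b  →  x = [-0.2361 0.2249]
2-norm of b is 3.0000; of x, 0.3261
Δx = A⁻¹·δb where δb = 1/991·3.0000·d; ‖Δx‖ = 0.0944
realised ‖Δx‖/‖x‖ = 0.2896
so the bound is sharp here: realised error equals the bound
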